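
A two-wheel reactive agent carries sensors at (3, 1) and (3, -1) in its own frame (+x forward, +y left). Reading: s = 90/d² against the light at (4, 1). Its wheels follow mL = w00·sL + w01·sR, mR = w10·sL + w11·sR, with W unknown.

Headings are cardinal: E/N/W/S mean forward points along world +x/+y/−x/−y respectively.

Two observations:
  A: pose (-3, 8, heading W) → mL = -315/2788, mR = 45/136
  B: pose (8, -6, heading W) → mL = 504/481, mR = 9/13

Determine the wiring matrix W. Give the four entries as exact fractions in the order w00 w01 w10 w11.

obs A: pose=(-3,8,W) → sL=45/68, sR=45/82, mL=-315/2788, mR=45/136
obs B: pose=(8,-6,W) → sL=18/13, sR=90/37, mL=504/481, mR=9/13
sensor matrix S = [[45/68, 45/82], [18/13, 90/37]]; det S = 569835/670514
solve [mL_A; mL_B] = S·[w00; w01] and [mR_A; mR_B] = S·[w10; w11]:
  w00 = -1, w01 = 1, w10 = 1/2, w11 = 0

-1 1 1/2 0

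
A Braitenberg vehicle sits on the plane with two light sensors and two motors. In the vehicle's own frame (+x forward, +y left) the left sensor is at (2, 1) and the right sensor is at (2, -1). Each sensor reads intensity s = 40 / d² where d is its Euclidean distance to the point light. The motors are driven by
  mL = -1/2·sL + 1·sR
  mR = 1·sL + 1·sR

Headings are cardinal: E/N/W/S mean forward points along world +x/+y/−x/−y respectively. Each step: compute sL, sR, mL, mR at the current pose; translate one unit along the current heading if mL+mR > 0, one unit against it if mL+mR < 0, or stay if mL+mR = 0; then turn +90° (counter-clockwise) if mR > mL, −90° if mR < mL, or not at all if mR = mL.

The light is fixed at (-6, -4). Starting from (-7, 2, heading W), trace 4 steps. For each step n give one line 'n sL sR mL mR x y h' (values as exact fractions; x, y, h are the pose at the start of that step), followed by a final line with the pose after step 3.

n=0: pose=(-7,2,W); sL=20/17, sR=20/29; mL=50/493, mR=920/493; mL+mR=970/493 → advance +1; mR−mL=30/17 → turn +1·90°
n=1: pose=(-8,2,S); sL=40/17, sR=8/5; mL=36/85, mR=336/85; mL+mR=372/85 → advance +1; mR−mL=60/17 → turn +1·90°
n=2: pose=(-8,1,E); sL=10/9, sR=5/2; mL=35/18, mR=65/18; mL+mR=50/9 → advance +1; mR−mL=5/3 → turn +1·90°
n=3: pose=(-7,1,N); sL=40/53, sR=40/49; mL=1140/2597, mR=4080/2597; mL+mR=5220/2597 → advance +1; mR−mL=60/53 → turn +1·90°

0 20/17 20/29 50/493 920/493 -7 2 W
1 40/17 8/5 36/85 336/85 -8 2 S
2 10/9 5/2 35/18 65/18 -8 1 E
3 40/53 40/49 1140/2597 4080/2597 -7 1 N
final -7 2 W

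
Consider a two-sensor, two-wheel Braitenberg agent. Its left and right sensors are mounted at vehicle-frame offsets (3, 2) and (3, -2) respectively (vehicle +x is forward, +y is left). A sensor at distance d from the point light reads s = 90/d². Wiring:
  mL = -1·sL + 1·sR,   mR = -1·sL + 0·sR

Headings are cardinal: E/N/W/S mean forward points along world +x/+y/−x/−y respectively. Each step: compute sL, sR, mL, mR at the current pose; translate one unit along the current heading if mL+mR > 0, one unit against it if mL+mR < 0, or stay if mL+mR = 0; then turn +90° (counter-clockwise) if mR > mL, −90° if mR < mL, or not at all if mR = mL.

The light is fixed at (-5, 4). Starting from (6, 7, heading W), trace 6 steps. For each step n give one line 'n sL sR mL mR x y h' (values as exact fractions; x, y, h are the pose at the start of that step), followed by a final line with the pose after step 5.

0 18/13 90/89 -432/1157 -18/13 6 7 W
1 45/68 45/116 -135/493 -45/68 7 7 N
2 90/241 2/5 32/1205 -90/241 7 6 E
3 9/17 45/41 396/697 -9/17 6 6 S
4 18/13 90/73 -144/949 -18/13 6 5 W
5 45/58 45/106 -540/1537 -45/58 7 5 N
final 7 4 E

n=0: pose=(6,7,W); sL=18/13, sR=90/89; mL=-432/1157, mR=-18/13; mL+mR=-2034/1157 → advance -1; mR−mL=-90/89 → turn -1·90°
n=1: pose=(7,7,N); sL=45/68, sR=45/116; mL=-135/493, mR=-45/68; mL+mR=-1845/1972 → advance -1; mR−mL=-45/116 → turn -1·90°
n=2: pose=(7,6,E); sL=90/241, sR=2/5; mL=32/1205, mR=-90/241; mL+mR=-418/1205 → advance -1; mR−mL=-2/5 → turn -1·90°
n=3: pose=(6,6,S); sL=9/17, sR=45/41; mL=396/697, mR=-9/17; mL+mR=27/697 → advance +1; mR−mL=-45/41 → turn -1·90°
n=4: pose=(6,5,W); sL=18/13, sR=90/73; mL=-144/949, mR=-18/13; mL+mR=-1458/949 → advance -1; mR−mL=-90/73 → turn -1·90°
n=5: pose=(7,5,N); sL=45/58, sR=45/106; mL=-540/1537, mR=-45/58; mL+mR=-3465/3074 → advance -1; mR−mL=-45/106 → turn -1·90°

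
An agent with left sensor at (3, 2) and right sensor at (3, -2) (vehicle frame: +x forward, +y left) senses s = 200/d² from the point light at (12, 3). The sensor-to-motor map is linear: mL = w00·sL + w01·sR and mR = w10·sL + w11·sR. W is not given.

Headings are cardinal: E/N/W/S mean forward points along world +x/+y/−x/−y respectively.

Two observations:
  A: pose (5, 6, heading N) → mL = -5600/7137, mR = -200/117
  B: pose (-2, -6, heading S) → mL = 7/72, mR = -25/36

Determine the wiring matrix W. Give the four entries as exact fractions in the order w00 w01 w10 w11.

obs A: pose=(5,6,N) → sL=200/117, sR=200/61, mL=-5600/7137, mR=-200/117
obs B: pose=(-2,-6,S) → sL=25/36, sR=1/2, mL=7/72, mR=-25/36
sensor matrix S = [[200/117, 200/61], [25/36, 1/2]]; det S = -10150/7137
solve [mL_A; mL_B] = S·[w00; w01] and [mR_A; mR_B] = S·[w10; w11]:
  w00 = 1/2, w01 = -1/2, w10 = -1, w11 = 0

1/2 -1/2 -1 0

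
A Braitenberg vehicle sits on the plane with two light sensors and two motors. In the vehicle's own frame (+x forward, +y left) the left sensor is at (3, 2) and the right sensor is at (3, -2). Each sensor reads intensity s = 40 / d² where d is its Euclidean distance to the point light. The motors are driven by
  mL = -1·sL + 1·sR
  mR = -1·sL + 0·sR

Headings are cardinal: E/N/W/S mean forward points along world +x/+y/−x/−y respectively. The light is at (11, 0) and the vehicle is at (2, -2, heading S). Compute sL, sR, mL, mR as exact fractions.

left sensor world pos  = (4, -5); dL² = 74
right sensor world pos = (0, -5); dR² = 146
sL = 40/74 = 20/37
sR = 40/146 = 20/73
mL = -1·sL + 1·sR = -720/2701
mR = -1·sL + 0·sR = -20/37

20/37 20/73 -720/2701 -20/37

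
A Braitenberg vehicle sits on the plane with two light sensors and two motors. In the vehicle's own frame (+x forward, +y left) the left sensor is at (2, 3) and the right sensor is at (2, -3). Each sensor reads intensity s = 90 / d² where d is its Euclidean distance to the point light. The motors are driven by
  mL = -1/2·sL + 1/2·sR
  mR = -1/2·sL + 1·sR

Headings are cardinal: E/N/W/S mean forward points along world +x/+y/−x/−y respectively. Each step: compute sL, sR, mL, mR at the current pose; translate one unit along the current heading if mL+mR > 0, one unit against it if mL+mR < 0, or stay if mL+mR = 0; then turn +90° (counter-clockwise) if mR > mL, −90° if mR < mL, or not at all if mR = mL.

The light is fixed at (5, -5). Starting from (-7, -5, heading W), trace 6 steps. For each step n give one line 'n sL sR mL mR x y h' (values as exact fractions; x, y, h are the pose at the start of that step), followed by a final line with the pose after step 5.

0 18/41 18/41 0 9/41 -7 -5 W
1 45/52 9/26 -27/104 -9/104 -8 -5 S
2 90/137 18/25 108/3425 1341/3425 -8 -4 E
3 5/13 1 4/13 21/26 -7 -4 N
4 90/197 90/221 -1080/43537 7785/43537 -7 -3 W
5 9/10 45/128 -351/1280 -63/640 -8 -3 S
final -8 -2 E

n=0: pose=(-7,-5,W); sL=18/41, sR=18/41; mL=0, mR=9/41; mL+mR=9/41 → advance +1; mR−mL=9/41 → turn +1·90°
n=1: pose=(-8,-5,S); sL=45/52, sR=9/26; mL=-27/104, mR=-9/104; mL+mR=-9/26 → advance -1; mR−mL=9/52 → turn +1·90°
n=2: pose=(-8,-4,E); sL=90/137, sR=18/25; mL=108/3425, mR=1341/3425; mL+mR=1449/3425 → advance +1; mR−mL=9/25 → turn +1·90°
n=3: pose=(-7,-4,N); sL=5/13, sR=1; mL=4/13, mR=21/26; mL+mR=29/26 → advance +1; mR−mL=1/2 → turn +1·90°
n=4: pose=(-7,-3,W); sL=90/197, sR=90/221; mL=-1080/43537, mR=7785/43537; mL+mR=6705/43537 → advance +1; mR−mL=45/221 → turn +1·90°
n=5: pose=(-8,-3,S); sL=9/10, sR=45/128; mL=-351/1280, mR=-63/640; mL+mR=-477/1280 → advance -1; mR−mL=45/256 → turn +1·90°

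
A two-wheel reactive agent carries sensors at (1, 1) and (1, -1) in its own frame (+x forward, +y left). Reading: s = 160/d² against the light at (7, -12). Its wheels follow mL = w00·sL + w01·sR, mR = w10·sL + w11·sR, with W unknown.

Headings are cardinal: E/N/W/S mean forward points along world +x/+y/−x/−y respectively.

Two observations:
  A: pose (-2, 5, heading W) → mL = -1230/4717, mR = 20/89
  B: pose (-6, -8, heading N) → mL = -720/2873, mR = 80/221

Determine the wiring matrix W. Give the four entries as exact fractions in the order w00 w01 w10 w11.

-1 1/2 1/2 0

obs A: pose=(-2,5,W) → sL=40/89, sR=20/53, mL=-1230/4717, mR=20/89
obs B: pose=(-6,-8,N) → sL=160/221, sR=160/169, mL=-720/2873, mR=80/221
sensor matrix S = [[40/89, 20/53], [160/221, 160/169]]; det S = 2064000/13551941
solve [mL_A; mL_B] = S·[w00; w01] and [mR_A; mR_B] = S·[w10; w11]:
  w00 = -1, w01 = 1/2, w10 = 1/2, w11 = 0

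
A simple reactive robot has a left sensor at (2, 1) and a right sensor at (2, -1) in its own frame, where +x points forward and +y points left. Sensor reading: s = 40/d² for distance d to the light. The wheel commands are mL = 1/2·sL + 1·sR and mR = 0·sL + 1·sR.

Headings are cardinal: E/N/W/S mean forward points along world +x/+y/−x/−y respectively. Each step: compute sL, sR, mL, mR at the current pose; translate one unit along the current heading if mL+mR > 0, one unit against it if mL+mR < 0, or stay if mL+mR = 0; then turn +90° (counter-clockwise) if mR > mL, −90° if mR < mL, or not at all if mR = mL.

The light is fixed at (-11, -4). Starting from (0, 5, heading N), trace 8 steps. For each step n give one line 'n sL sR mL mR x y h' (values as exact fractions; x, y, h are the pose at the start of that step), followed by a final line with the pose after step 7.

0 40/221 8/53 2828/11713 8/53 0 5 N
1 4/29 4/25 166/725 4/25 0 6 E
2 40/233 8/37 2604/8621 8/37 1 6 S
3 10/41 1/5 66/205 1/5 1 5 W
4 40/221 8/53 2828/11713 8/53 0 5 N
5 4/29 4/25 166/725 4/25 0 6 E
6 40/233 8/37 2604/8621 8/37 1 6 S
7 10/41 1/5 66/205 1/5 1 5 W
final 0 5 N

n=0: pose=(0,5,N); sL=40/221, sR=8/53; mL=2828/11713, mR=8/53; mL+mR=4596/11713 → advance +1; mR−mL=-20/221 → turn -1·90°
n=1: pose=(0,6,E); sL=4/29, sR=4/25; mL=166/725, mR=4/25; mL+mR=282/725 → advance +1; mR−mL=-2/29 → turn -1·90°
n=2: pose=(1,6,S); sL=40/233, sR=8/37; mL=2604/8621, mR=8/37; mL+mR=4468/8621 → advance +1; mR−mL=-20/233 → turn -1·90°
n=3: pose=(1,5,W); sL=10/41, sR=1/5; mL=66/205, mR=1/5; mL+mR=107/205 → advance +1; mR−mL=-5/41 → turn -1·90°
n=4: pose=(0,5,N); sL=40/221, sR=8/53; mL=2828/11713, mR=8/53; mL+mR=4596/11713 → advance +1; mR−mL=-20/221 → turn -1·90°
n=5: pose=(0,6,E); sL=4/29, sR=4/25; mL=166/725, mR=4/25; mL+mR=282/725 → advance +1; mR−mL=-2/29 → turn -1·90°
n=6: pose=(1,6,S); sL=40/233, sR=8/37; mL=2604/8621, mR=8/37; mL+mR=4468/8621 → advance +1; mR−mL=-20/233 → turn -1·90°
n=7: pose=(1,5,W); sL=10/41, sR=1/5; mL=66/205, mR=1/5; mL+mR=107/205 → advance +1; mR−mL=-5/41 → turn -1·90°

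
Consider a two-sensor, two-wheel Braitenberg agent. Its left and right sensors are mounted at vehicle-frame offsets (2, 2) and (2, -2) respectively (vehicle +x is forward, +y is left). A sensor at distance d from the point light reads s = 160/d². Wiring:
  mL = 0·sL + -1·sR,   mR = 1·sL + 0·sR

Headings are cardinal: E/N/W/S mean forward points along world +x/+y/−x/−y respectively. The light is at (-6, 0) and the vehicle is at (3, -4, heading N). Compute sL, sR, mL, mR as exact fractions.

left sensor world pos  = (1, -2); dL² = 53
right sensor world pos = (5, -2); dR² = 125
sL = 160/53 = 160/53
sR = 160/125 = 32/25
mL = 0·sL + -1·sR = -32/25
mR = 1·sL + 0·sR = 160/53

160/53 32/25 -32/25 160/53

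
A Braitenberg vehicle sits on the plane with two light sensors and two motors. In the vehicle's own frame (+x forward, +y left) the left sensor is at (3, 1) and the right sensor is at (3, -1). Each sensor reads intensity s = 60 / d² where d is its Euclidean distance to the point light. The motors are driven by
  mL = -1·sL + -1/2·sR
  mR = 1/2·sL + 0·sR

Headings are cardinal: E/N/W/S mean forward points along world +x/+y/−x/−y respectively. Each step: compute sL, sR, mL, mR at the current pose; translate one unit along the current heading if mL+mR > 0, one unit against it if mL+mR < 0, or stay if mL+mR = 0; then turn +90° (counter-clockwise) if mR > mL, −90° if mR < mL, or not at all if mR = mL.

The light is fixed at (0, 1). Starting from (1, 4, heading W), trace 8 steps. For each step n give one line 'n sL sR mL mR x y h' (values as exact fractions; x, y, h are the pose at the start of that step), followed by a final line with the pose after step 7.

n=0: pose=(1,4,W); sL=15/2, sR=3; mL=-9, mR=15/4; mL+mR=-21/4 → advance -1; mR−mL=51/4 → turn +1·90°
n=1: pose=(2,4,S); sL=20/3, sR=60; mL=-110/3, mR=10/3; mL+mR=-100/3 → advance -1; mR−mL=40 → turn +1·90°
n=2: pose=(2,5,E); sL=6/5, sR=30/17; mL=-177/85, mR=3/5; mL+mR=-126/85 → advance -1; mR−mL=228/85 → turn +1·90°
n=3: pose=(1,5,N); sL=60/49, sR=60/53; mL=-4650/2597, mR=30/49; mL+mR=-3060/2597 → advance -1; mR−mL=6240/2597 → turn +1·90°
n=4: pose=(1,4,W); sL=15/2, sR=3; mL=-9, mR=15/4; mL+mR=-21/4 → advance -1; mR−mL=51/4 → turn +1·90°
n=5: pose=(2,4,S); sL=20/3, sR=60; mL=-110/3, mR=10/3; mL+mR=-100/3 → advance -1; mR−mL=40 → turn +1·90°
n=6: pose=(2,5,E); sL=6/5, sR=30/17; mL=-177/85, mR=3/5; mL+mR=-126/85 → advance -1; mR−mL=228/85 → turn +1·90°
n=7: pose=(1,5,N); sL=60/49, sR=60/53; mL=-4650/2597, mR=30/49; mL+mR=-3060/2597 → advance -1; mR−mL=6240/2597 → turn +1·90°

0 15/2 3 -9 15/4 1 4 W
1 20/3 60 -110/3 10/3 2 4 S
2 6/5 30/17 -177/85 3/5 2 5 E
3 60/49 60/53 -4650/2597 30/49 1 5 N
4 15/2 3 -9 15/4 1 4 W
5 20/3 60 -110/3 10/3 2 4 S
6 6/5 30/17 -177/85 3/5 2 5 E
7 60/49 60/53 -4650/2597 30/49 1 5 N
final 1 4 W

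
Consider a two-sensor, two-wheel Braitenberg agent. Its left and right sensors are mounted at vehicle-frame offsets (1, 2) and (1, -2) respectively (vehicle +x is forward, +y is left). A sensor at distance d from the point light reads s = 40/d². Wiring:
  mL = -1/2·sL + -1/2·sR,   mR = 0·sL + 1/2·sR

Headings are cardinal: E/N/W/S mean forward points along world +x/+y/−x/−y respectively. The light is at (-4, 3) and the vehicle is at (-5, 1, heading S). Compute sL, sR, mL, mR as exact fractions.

4 20/9 -28/9 10/9

left sensor world pos  = (-3, 0); dL² = 10
right sensor world pos = (-7, 0); dR² = 18
sL = 40/10 = 4
sR = 40/18 = 20/9
mL = -1/2·sL + -1/2·sR = -28/9
mR = 0·sL + 1/2·sR = 10/9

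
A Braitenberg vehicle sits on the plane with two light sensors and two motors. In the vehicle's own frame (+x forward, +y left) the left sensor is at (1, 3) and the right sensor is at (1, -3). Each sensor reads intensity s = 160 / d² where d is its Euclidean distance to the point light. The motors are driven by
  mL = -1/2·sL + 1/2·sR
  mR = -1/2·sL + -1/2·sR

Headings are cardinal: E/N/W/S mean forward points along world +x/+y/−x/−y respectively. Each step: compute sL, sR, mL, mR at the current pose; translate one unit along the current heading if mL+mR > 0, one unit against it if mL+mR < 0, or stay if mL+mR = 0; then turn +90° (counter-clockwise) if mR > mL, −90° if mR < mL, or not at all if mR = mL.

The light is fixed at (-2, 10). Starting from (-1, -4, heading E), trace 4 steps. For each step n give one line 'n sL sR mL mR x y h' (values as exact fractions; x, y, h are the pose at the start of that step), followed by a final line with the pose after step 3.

n=0: pose=(-1,-4,E); sL=32/25, sR=160/293; mL=-2688/7325, mR=-6688/7325; mL+mR=-32/25 → advance -1; mR−mL=-160/293 → turn -1·90°
n=1: pose=(-2,-4,S); sL=80/117, sR=80/117; mL=0, mR=-80/117; mL+mR=-80/117 → advance -1; mR−mL=-80/117 → turn -1·90°
n=2: pose=(-2,-3,W); sL=160/257, sR=160/101; mL=12480/25957, mR=-28640/25957; mL+mR=-160/257 → advance -1; mR−mL=-160/101 → turn -1·90°
n=3: pose=(-1,-3,N); sL=40/37, sR=1; mL=-3/74, mR=-77/74; mL+mR=-40/37 → advance -1; mR−mL=-1 → turn -1·90°

0 32/25 160/293 -2688/7325 -6688/7325 -1 -4 E
1 80/117 80/117 0 -80/117 -2 -4 S
2 160/257 160/101 12480/25957 -28640/25957 -2 -3 W
3 40/37 1 -3/74 -77/74 -1 -3 N
final -1 -4 E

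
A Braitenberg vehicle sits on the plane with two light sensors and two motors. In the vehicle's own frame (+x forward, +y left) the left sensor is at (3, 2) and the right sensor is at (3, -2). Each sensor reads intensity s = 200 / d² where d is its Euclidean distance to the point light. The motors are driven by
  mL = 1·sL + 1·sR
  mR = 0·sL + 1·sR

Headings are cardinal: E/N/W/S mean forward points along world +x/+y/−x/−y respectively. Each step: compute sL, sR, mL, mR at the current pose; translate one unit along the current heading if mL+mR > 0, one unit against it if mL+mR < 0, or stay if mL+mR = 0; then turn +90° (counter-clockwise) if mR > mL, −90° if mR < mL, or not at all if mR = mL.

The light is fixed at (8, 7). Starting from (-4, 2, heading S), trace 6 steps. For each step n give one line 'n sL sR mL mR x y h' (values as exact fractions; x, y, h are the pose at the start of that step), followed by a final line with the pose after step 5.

0 50/41 10/13 1060/533 10/13 -4 2 S
1 200/289 200/241 106000/69649 200/241 -4 1 W
2 100/117 20/13 280/117 20/13 -5 1 N
3 200/109 200/149 51600/16241 200/149 -5 2 E
4 50/41 10/13 1060/533 10/13 -4 2 S
5 200/289 200/241 106000/69649 200/241 -4 1 W
final -5 1 N

n=0: pose=(-4,2,S); sL=50/41, sR=10/13; mL=1060/533, mR=10/13; mL+mR=1470/533 → advance +1; mR−mL=-50/41 → turn -1·90°
n=1: pose=(-4,1,W); sL=200/289, sR=200/241; mL=106000/69649, mR=200/241; mL+mR=163800/69649 → advance +1; mR−mL=-200/289 → turn -1·90°
n=2: pose=(-5,1,N); sL=100/117, sR=20/13; mL=280/117, mR=20/13; mL+mR=460/117 → advance +1; mR−mL=-100/117 → turn -1·90°
n=3: pose=(-5,2,E); sL=200/109, sR=200/149; mL=51600/16241, mR=200/149; mL+mR=73400/16241 → advance +1; mR−mL=-200/109 → turn -1·90°
n=4: pose=(-4,2,S); sL=50/41, sR=10/13; mL=1060/533, mR=10/13; mL+mR=1470/533 → advance +1; mR−mL=-50/41 → turn -1·90°
n=5: pose=(-4,1,W); sL=200/289, sR=200/241; mL=106000/69649, mR=200/241; mL+mR=163800/69649 → advance +1; mR−mL=-200/289 → turn -1·90°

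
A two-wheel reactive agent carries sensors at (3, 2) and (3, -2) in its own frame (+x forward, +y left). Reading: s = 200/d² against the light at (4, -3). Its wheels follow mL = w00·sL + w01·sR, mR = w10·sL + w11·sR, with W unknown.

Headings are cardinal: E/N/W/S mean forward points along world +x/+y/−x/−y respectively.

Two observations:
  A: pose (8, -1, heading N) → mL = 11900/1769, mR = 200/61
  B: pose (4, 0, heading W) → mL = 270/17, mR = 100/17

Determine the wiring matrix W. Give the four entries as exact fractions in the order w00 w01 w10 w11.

1/2 1 0 1

obs A: pose=(8,-1,N) → sL=200/29, sR=200/61, mL=11900/1769, mR=200/61
obs B: pose=(4,0,W) → sL=20, sR=100/17, mL=270/17, mR=100/17
sensor matrix S = [[200/29, 200/61], [20, 100/17]]; det S = -752000/30073
solve [mL_A; mL_B] = S·[w00; w01] and [mR_A; mR_B] = S·[w10; w11]:
  w00 = 1/2, w01 = 1, w10 = 0, w11 = 1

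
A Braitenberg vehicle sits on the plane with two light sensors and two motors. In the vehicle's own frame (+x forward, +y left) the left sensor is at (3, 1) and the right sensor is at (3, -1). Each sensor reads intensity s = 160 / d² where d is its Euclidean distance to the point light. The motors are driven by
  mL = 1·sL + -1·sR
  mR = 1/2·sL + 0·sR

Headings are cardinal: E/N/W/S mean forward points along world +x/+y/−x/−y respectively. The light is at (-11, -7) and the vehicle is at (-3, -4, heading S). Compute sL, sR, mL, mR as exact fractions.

160/81 160/49 -5120/3969 80/81

left sensor world pos  = (-2, -7); dL² = 81
right sensor world pos = (-4, -7); dR² = 49
sL = 160/81 = 160/81
sR = 160/49 = 160/49
mL = 1·sL + -1·sR = -5120/3969
mR = 1/2·sL + 0·sR = 80/81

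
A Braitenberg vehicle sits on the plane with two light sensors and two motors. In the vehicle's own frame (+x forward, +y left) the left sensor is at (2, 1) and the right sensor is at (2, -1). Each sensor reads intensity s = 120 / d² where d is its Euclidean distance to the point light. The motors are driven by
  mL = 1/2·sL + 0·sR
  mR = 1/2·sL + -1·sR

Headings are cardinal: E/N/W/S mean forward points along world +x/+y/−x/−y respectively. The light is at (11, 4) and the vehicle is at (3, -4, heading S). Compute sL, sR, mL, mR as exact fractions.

120/149 120/181 60/149 -7020/26969

left sensor world pos  = (4, -6); dL² = 149
right sensor world pos = (2, -6); dR² = 181
sL = 120/149 = 120/149
sR = 120/181 = 120/181
mL = 1/2·sL + 0·sR = 60/149
mR = 1/2·sL + -1·sR = -7020/26969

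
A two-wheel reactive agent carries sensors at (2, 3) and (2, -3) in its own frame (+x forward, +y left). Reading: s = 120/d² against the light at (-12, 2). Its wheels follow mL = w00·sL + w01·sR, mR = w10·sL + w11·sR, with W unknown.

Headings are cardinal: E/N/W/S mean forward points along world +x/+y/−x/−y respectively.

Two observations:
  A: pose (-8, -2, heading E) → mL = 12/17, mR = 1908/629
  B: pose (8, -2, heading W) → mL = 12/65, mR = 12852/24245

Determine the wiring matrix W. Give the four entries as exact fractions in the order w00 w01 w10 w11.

obs A: pose=(-8,-2,E) → sL=120/37, sR=24/17, mL=12/17, mR=1908/629
obs B: pose=(8,-2,W) → sL=120/373, sR=24/65, mL=12/65, mR=12852/24245
sensor matrix S = [[120/37, 24/17], [120/373, 24/65]]; det S = 2267136/3050021
solve [mL_A; mL_B] = S·[w00; w01] and [mR_A; mR_B] = S·[w10; w11]:
  w00 = 0, w01 = 1/2, w10 = 1/2, w11 = 1

0 1/2 1/2 1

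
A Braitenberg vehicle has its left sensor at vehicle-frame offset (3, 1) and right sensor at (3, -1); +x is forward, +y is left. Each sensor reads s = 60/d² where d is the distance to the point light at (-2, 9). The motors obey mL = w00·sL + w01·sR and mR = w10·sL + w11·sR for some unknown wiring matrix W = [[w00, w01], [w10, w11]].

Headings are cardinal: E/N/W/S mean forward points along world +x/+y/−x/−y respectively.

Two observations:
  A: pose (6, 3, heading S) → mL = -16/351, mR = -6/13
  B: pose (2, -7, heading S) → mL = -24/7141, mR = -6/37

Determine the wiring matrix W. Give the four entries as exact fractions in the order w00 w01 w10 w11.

obs A: pose=(6,3,S) → sL=10/27, sR=6/13, mL=-16/351, mR=-6/13
obs B: pose=(2,-7,S) → sL=30/193, sR=6/37, mL=-24/7141, mR=-6/37
sensor matrix S = [[10/27, 6/13], [30/193, 6/37]]; det S = -9760/835497
solve [mL_A; mL_B] = S·[w00; w01] and [mR_A; mR_B] = S·[w10; w11]:
  w00 = 1/2, w01 = -1/2, w10 = 0, w11 = -1

1/2 -1/2 0 -1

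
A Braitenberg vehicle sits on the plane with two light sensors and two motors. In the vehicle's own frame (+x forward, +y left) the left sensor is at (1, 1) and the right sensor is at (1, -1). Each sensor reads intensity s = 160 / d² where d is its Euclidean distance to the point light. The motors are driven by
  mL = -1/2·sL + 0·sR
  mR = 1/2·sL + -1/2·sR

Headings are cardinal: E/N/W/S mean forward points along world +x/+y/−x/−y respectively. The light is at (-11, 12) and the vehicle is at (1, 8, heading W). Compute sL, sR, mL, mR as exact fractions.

80/73 16/13 -40/73 -64/949

left sensor world pos  = (0, 7); dL² = 146
right sensor world pos = (0, 9); dR² = 130
sL = 160/146 = 80/73
sR = 160/130 = 16/13
mL = -1/2·sL + 0·sR = -40/73
mR = 1/2·sL + -1/2·sR = -64/949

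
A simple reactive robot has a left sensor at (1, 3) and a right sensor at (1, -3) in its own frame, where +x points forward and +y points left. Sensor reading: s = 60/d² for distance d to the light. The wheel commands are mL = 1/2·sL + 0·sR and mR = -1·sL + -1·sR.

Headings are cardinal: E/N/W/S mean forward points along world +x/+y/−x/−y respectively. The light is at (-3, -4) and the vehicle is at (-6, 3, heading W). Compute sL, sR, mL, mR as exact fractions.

left sensor world pos  = (-7, 0); dL² = 32
right sensor world pos = (-7, 6); dR² = 116
sL = 60/32 = 15/8
sR = 60/116 = 15/29
mL = 1/2·sL + 0·sR = 15/16
mR = -1·sL + -1·sR = -555/232

15/8 15/29 15/16 -555/232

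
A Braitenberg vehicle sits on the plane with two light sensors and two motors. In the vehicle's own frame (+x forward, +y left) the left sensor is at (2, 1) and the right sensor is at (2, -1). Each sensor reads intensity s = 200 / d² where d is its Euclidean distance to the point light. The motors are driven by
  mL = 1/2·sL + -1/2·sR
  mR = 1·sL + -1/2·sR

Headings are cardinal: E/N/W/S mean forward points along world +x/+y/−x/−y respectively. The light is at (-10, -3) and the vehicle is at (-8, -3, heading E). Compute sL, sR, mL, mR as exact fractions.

left sensor world pos  = (-6, -2); dL² = 17
right sensor world pos = (-6, -4); dR² = 17
sL = 200/17 = 200/17
sR = 200/17 = 200/17
mL = 1/2·sL + -1/2·sR = 0
mR = 1·sL + -1/2·sR = 100/17

200/17 200/17 0 100/17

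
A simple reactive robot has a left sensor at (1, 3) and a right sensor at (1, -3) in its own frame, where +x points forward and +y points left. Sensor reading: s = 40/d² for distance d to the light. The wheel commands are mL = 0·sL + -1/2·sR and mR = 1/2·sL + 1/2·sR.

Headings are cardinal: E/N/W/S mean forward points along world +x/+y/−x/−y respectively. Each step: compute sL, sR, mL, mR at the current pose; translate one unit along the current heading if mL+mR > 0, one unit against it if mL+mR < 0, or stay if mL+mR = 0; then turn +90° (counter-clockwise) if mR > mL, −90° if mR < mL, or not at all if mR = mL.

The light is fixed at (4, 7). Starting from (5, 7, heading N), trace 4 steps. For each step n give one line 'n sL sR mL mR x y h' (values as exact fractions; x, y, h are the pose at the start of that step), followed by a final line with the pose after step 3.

n=0: pose=(5,7,N); sL=8, sR=40/17; mL=-20/17, mR=88/17; mL+mR=4 → advance +1; mR−mL=108/17 → turn +1·90°
n=1: pose=(5,8,W); sL=10, sR=5/2; mL=-5/4, mR=25/4; mL+mR=5 → advance +1; mR−mL=15/2 → turn +1·90°
n=2: pose=(4,8,S); sL=40/9, sR=40/9; mL=-20/9, mR=40/9; mL+mR=20/9 → advance +1; mR−mL=20/3 → turn +1·90°
n=3: pose=(4,7,E); sL=4, sR=4; mL=-2, mR=4; mL+mR=2 → advance +1; mR−mL=6 → turn +1·90°

0 8 40/17 -20/17 88/17 5 7 N
1 10 5/2 -5/4 25/4 5 8 W
2 40/9 40/9 -20/9 40/9 4 8 S
3 4 4 -2 4 4 7 E
final 5 7 N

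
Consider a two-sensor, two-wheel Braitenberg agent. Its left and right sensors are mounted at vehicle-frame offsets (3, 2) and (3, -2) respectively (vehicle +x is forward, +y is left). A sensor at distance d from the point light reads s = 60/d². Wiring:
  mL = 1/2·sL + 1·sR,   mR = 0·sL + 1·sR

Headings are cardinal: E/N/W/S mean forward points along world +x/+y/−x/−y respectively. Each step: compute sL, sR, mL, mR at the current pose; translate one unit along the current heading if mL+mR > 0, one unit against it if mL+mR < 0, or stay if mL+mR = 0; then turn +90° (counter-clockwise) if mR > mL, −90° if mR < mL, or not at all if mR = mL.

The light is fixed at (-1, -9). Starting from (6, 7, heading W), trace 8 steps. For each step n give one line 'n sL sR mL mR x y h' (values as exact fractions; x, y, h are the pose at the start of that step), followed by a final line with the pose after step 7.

n=0: pose=(6,7,W); sL=15/53, sR=3/17; mL=573/1802, mR=3/17; mL+mR=891/1802 → advance +1; mR−mL=-15/106 → turn -1·90°
n=1: pose=(5,7,N); sL=60/377, sR=12/85; mL=7074/32045, mR=12/85; mL+mR=11598/32045 → advance +1; mR−mL=-30/377 → turn -1·90°
n=2: pose=(5,8,E); sL=30/221, sR=10/51; mL=175/663, mR=10/51; mL+mR=305/663 → advance +1; mR−mL=-15/221 → turn -1·90°
n=3: pose=(6,8,S); sL=60/277, sR=60/221; mL=23250/61217, mR=60/221; mL+mR=39870/61217 → advance +1; mR−mL=-30/277 → turn -1·90°
n=4: pose=(6,7,W); sL=15/53, sR=3/17; mL=573/1802, mR=3/17; mL+mR=891/1802 → advance +1; mR−mL=-15/106 → turn -1·90°
n=5: pose=(5,7,N); sL=60/377, sR=12/85; mL=7074/32045, mR=12/85; mL+mR=11598/32045 → advance +1; mR−mL=-30/377 → turn -1·90°
n=6: pose=(5,8,E); sL=30/221, sR=10/51; mL=175/663, mR=10/51; mL+mR=305/663 → advance +1; mR−mL=-15/221 → turn -1·90°
n=7: pose=(6,8,S); sL=60/277, sR=60/221; mL=23250/61217, mR=60/221; mL+mR=39870/61217 → advance +1; mR−mL=-30/277 → turn -1·90°

0 15/53 3/17 573/1802 3/17 6 7 W
1 60/377 12/85 7074/32045 12/85 5 7 N
2 30/221 10/51 175/663 10/51 5 8 E
3 60/277 60/221 23250/61217 60/221 6 8 S
4 15/53 3/17 573/1802 3/17 6 7 W
5 60/377 12/85 7074/32045 12/85 5 7 N
6 30/221 10/51 175/663 10/51 5 8 E
7 60/277 60/221 23250/61217 60/221 6 8 S
final 6 7 W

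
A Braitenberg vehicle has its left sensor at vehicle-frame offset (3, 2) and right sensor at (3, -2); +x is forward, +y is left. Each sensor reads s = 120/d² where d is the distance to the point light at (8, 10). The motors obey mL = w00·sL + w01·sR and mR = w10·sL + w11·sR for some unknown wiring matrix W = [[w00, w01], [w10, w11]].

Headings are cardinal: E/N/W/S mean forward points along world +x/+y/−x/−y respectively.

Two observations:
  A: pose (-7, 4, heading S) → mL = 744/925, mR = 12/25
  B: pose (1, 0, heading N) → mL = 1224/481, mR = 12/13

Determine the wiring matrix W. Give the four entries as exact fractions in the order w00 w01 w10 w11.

1 1 1 0

obs A: pose=(-7,4,S) → sL=12/25, sR=12/37, mL=744/925, mR=12/25
obs B: pose=(1,0,N) → sL=12/13, sR=60/37, mL=1224/481, mR=12/13
sensor matrix S = [[12/25, 12/37], [12/13, 60/37]]; det S = 1152/2405
solve [mL_A; mL_B] = S·[w00; w01] and [mR_A; mR_B] = S·[w10; w11]:
  w00 = 1, w01 = 1, w10 = 1, w11 = 0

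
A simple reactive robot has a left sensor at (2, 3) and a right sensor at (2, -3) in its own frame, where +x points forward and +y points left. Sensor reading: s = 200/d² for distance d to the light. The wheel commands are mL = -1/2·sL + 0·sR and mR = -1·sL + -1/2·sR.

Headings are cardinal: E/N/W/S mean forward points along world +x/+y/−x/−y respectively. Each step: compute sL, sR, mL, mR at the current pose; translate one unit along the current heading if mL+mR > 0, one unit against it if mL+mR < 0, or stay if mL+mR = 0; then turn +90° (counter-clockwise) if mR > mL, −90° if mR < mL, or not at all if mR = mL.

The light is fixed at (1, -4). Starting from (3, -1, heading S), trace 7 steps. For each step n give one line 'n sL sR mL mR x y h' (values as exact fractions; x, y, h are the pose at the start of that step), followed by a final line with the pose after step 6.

n=0: pose=(3,-1,S); sL=100/13, sR=100; mL=-50/13, mR=-750/13; mL+mR=-800/13 → advance -1; mR−mL=-700/13 → turn -1·90°
n=1: pose=(3,0,W); sL=200, sR=200/49; mL=-100, mR=-9900/49; mL+mR=-14800/49 → advance -1; mR−mL=-5000/49 → turn -1·90°
n=2: pose=(4,0,N); sL=50/9, sR=25/9; mL=-25/9, mR=-125/18; mL+mR=-175/18 → advance -1; mR−mL=-25/6 → turn -1·90°
n=3: pose=(4,-1,E); sL=200/61, sR=8; mL=-100/61, mR=-444/61; mL+mR=-544/61 → advance -1; mR−mL=-344/61 → turn -1·90°
n=4: pose=(3,-1,S); sL=100/13, sR=100; mL=-50/13, mR=-750/13; mL+mR=-800/13 → advance -1; mR−mL=-700/13 → turn -1·90°
n=5: pose=(3,0,W); sL=200, sR=200/49; mL=-100, mR=-9900/49; mL+mR=-14800/49 → advance -1; mR−mL=-5000/49 → turn -1·90°
n=6: pose=(4,0,N); sL=50/9, sR=25/9; mL=-25/9, mR=-125/18; mL+mR=-175/18 → advance -1; mR−mL=-25/6 → turn -1·90°

0 100/13 100 -50/13 -750/13 3 -1 S
1 200 200/49 -100 -9900/49 3 0 W
2 50/9 25/9 -25/9 -125/18 4 0 N
3 200/61 8 -100/61 -444/61 4 -1 E
4 100/13 100 -50/13 -750/13 3 -1 S
5 200 200/49 -100 -9900/49 3 0 W
6 50/9 25/9 -25/9 -125/18 4 0 N
final 4 -1 E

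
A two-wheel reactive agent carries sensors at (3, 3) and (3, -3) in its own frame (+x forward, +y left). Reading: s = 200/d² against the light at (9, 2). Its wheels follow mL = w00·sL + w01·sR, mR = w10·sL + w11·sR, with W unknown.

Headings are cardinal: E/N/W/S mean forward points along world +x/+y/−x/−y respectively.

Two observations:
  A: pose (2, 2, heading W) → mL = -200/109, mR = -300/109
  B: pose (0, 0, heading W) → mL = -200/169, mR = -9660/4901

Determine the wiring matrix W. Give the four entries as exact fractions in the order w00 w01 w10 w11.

-1 0 -1/2 -1

obs A: pose=(2,2,W) → sL=200/109, sR=200/109, mL=-200/109, mR=-300/109
obs B: pose=(0,0,W) → sL=200/169, sR=40/29, mL=-200/169, mR=-9660/4901
sensor matrix S = [[200/109, 200/109], [200/169, 40/29]]; det S = 192000/534209
solve [mL_A; mL_B] = S·[w00; w01] and [mR_A; mR_B] = S·[w10; w11]:
  w00 = -1, w01 = 0, w10 = -1/2, w11 = -1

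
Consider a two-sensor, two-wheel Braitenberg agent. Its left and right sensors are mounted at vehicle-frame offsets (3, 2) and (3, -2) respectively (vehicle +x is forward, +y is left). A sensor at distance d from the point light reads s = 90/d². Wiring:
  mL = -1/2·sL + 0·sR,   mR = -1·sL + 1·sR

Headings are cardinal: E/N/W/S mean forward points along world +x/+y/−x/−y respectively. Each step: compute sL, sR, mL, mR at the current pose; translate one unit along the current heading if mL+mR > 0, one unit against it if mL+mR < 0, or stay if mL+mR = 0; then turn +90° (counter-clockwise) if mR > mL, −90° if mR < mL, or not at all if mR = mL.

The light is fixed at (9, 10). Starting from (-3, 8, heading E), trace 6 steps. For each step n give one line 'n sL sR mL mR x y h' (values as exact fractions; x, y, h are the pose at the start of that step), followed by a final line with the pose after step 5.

0 10/9 90/97 -5/9 -160/873 -3 8 E
1 45/113 45/61 -45/226 2340/6893 -4 8 N
2 18/53 90/257 -9/53 144/13621 -4 9 W
3 45/58 45/106 -45/116 -540/1537 -3 9 S
4 18/17 18/17 -9/17 0 -3 10 E
5 5/13 9/13 -5/26 4/13 -4 10 N
final -4 11 W

n=0: pose=(-3,8,E); sL=10/9, sR=90/97; mL=-5/9, mR=-160/873; mL+mR=-215/291 → advance -1; mR−mL=325/873 → turn +1·90°
n=1: pose=(-4,8,N); sL=45/113, sR=45/61; mL=-45/226, mR=2340/6893; mL+mR=1935/13786 → advance +1; mR−mL=7425/13786 → turn +1·90°
n=2: pose=(-4,9,W); sL=18/53, sR=90/257; mL=-9/53, mR=144/13621; mL+mR=-2169/13621 → advance -1; mR−mL=2457/13621 → turn +1·90°
n=3: pose=(-3,9,S); sL=45/58, sR=45/106; mL=-45/116, mR=-540/1537; mL+mR=-4545/6148 → advance -1; mR−mL=225/6148 → turn +1·90°
n=4: pose=(-3,10,E); sL=18/17, sR=18/17; mL=-9/17, mR=0; mL+mR=-9/17 → advance -1; mR−mL=9/17 → turn +1·90°
n=5: pose=(-4,10,N); sL=5/13, sR=9/13; mL=-5/26, mR=4/13; mL+mR=3/26 → advance +1; mR−mL=1/2 → turn +1·90°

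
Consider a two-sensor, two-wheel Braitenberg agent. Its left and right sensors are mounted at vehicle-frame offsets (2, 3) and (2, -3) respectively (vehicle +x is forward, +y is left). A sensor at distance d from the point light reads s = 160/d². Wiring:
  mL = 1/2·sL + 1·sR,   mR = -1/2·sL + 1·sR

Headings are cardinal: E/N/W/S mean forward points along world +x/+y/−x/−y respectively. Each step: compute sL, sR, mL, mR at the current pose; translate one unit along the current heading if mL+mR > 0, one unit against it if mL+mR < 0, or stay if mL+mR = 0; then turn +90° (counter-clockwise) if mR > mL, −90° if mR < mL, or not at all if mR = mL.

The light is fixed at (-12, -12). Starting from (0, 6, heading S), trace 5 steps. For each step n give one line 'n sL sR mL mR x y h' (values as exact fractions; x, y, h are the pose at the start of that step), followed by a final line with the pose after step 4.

0 160/481 160/337 103920/162097 50000/162097 0 6 S
1 20/37 8/25 546/925 46/925 0 5 W
2 32/85 160/557 22512/47345 4688/47345 -1 5 N
3 16/61 80/197 6456/12017 3304/12017 -1 6 E
4 160/481 160/337 103920/162097 50000/162097 0 6 S
final 0 5 W

n=0: pose=(0,6,S); sL=160/481, sR=160/337; mL=103920/162097, mR=50000/162097; mL+mR=320/337 → advance +1; mR−mL=-160/481 → turn -1·90°
n=1: pose=(0,5,W); sL=20/37, sR=8/25; mL=546/925, mR=46/925; mL+mR=16/25 → advance +1; mR−mL=-20/37 → turn -1·90°
n=2: pose=(-1,5,N); sL=32/85, sR=160/557; mL=22512/47345, mR=4688/47345; mL+mR=320/557 → advance +1; mR−mL=-32/85 → turn -1·90°
n=3: pose=(-1,6,E); sL=16/61, sR=80/197; mL=6456/12017, mR=3304/12017; mL+mR=160/197 → advance +1; mR−mL=-16/61 → turn -1·90°
n=4: pose=(0,6,S); sL=160/481, sR=160/337; mL=103920/162097, mR=50000/162097; mL+mR=320/337 → advance +1; mR−mL=-160/481 → turn -1·90°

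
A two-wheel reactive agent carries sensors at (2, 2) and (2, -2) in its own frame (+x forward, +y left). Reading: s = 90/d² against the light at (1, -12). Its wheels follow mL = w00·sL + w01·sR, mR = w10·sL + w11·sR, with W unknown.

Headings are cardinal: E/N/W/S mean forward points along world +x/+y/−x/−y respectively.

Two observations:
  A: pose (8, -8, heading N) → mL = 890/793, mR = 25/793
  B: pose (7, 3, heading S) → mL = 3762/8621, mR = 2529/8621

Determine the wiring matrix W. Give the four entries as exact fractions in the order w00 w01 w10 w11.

1/2 1/2 -1/2 1

obs A: pose=(8,-8,N) → sL=90/61, sR=10/13, mL=890/793, mR=25/793
obs B: pose=(7,3,S) → sL=90/233, sR=18/37, mL=3762/8621, mR=2529/8621
sensor matrix S = [[90/61, 10/13], [90/233, 18/37]]; det S = 2875680/6836453
solve [mL_A; mL_B] = S·[w00; w01] and [mR_A; mR_B] = S·[w10; w11]:
  w00 = 1/2, w01 = 1/2, w10 = -1/2, w11 = 1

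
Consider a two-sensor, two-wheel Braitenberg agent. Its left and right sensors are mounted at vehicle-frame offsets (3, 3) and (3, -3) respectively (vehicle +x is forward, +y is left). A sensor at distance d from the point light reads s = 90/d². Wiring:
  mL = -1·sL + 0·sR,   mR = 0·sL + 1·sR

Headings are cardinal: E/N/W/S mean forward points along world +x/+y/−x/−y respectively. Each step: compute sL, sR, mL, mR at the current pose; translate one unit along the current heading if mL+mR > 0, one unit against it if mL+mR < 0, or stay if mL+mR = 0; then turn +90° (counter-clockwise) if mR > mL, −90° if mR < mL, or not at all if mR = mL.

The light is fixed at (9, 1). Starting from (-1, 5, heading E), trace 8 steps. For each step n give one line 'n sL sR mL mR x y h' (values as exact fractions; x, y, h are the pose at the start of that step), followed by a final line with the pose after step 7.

0 45/49 9/5 -45/49 9/5 -1 5 E
1 90/193 18/17 -90/193 18/17 0 5 N
2 45/74 45/104 -45/74 45/104 0 6 W
3 90/29 18/25 -90/29 18/25 1 6 S
4 45/53 45/17 -45/53 45/17 1 7 E
5 90/181 90/97 -90/181 90/97 2 7 N
6 45/58 9/20 -45/58 9/20 2 8 W
7 18/5 90/97 -18/5 90/97 3 8 S
final 3 9 E

n=0: pose=(-1,5,E); sL=45/49, sR=9/5; mL=-45/49, mR=9/5; mL+mR=216/245 → advance +1; mR−mL=666/245 → turn +1·90°
n=1: pose=(0,5,N); sL=90/193, sR=18/17; mL=-90/193, mR=18/17; mL+mR=1944/3281 → advance +1; mR−mL=5004/3281 → turn +1·90°
n=2: pose=(0,6,W); sL=45/74, sR=45/104; mL=-45/74, mR=45/104; mL+mR=-675/3848 → advance -1; mR−mL=4005/3848 → turn +1·90°
n=3: pose=(1,6,S); sL=90/29, sR=18/25; mL=-90/29, mR=18/25; mL+mR=-1728/725 → advance -1; mR−mL=2772/725 → turn +1·90°
n=4: pose=(1,7,E); sL=45/53, sR=45/17; mL=-45/53, mR=45/17; mL+mR=1620/901 → advance +1; mR−mL=3150/901 → turn +1·90°
n=5: pose=(2,7,N); sL=90/181, sR=90/97; mL=-90/181, mR=90/97; mL+mR=7560/17557 → advance +1; mR−mL=25020/17557 → turn +1·90°
n=6: pose=(2,8,W); sL=45/58, sR=9/20; mL=-45/58, mR=9/20; mL+mR=-189/580 → advance -1; mR−mL=711/580 → turn +1·90°
n=7: pose=(3,8,S); sL=18/5, sR=90/97; mL=-18/5, mR=90/97; mL+mR=-1296/485 → advance -1; mR−mL=2196/485 → turn +1·90°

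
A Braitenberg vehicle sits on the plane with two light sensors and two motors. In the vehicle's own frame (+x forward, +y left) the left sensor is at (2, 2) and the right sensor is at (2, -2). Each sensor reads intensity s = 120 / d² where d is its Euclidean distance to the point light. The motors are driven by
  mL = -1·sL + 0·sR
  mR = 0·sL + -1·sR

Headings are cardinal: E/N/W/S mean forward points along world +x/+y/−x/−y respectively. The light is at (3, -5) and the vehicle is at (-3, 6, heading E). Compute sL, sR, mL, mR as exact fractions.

left sensor world pos  = (-1, 8); dL² = 185
right sensor world pos = (-1, 4); dR² = 97
sL = 120/185 = 24/37
sR = 120/97 = 120/97
mL = -1·sL + 0·sR = -24/37
mR = 0·sL + -1·sR = -120/97

24/37 120/97 -24/37 -120/97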